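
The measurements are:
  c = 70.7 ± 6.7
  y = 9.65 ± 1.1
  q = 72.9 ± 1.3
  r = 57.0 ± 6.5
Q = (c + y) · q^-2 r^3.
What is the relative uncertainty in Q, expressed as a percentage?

35.4%

Let u = c + y = 80.4. δu = √(δc² + δy²) = √(44.9 + 1.21) = 6.79, so δu/u = 0.0845.
Q is then a monomial in u, q, r:
δQ/Q = √((δu/u)² + (-2·δq/q)² + (3·δr/r)²) = √(0.00714 + 0.00127 + 0.117) = 0.354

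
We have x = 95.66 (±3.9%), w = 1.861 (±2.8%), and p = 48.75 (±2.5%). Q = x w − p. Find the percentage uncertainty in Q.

Let h = x·w = 178.0. δh/h = √((1·δx/x)² + (1·δw/w)²) = √(0.00152 + 0.000784) = 0.0480, so δh = 8.55.
Q = h − p: δQ = √(δh² + δp²) = √(73.1 + 1.49) = 8.63
Q = 129.3, so δQ/Q = 8.63/129.3 = 0.0668.

6.68%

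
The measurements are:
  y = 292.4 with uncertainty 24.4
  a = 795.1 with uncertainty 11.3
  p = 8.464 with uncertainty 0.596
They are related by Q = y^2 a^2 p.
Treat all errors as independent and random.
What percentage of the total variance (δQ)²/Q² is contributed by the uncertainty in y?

(δQ/Q)² = (2·δy/y)² + (2·δa/a)² + (1·δp/p)²
  y term: (2×0.0834)² = 0.0279
  a term: (2×0.0142)² = 0.000808
  p term: (1×0.0704)² = 0.00496
Total = 0.0336. Share from y = 0.0279/0.0336 = 0.828.

82.8%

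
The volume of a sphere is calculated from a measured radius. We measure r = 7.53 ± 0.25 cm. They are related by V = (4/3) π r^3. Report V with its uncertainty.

1790 ± 178 cm^3

For a monomial V ∝ r^3, fractional errors add in quadrature:
  (3·δr/r)² = (3×0.0332)² = 0.00992
δV/V = √(0.00992) = 0.0996
V = 1790 cm^3, so δV = 0.0996 × 1790 = 178 cm^3.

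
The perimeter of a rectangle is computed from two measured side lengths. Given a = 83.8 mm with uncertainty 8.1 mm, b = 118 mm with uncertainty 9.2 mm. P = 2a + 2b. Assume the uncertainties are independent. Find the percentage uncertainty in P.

6.07%

For a sum/difference, combine absolute errors in quadrature:
  (2·δa)² = 262;  (2·δb)² = 339
δP = √(601) = 24.5 mm
P = 404 mm, so δP/P = 24.5/404 = 0.0607.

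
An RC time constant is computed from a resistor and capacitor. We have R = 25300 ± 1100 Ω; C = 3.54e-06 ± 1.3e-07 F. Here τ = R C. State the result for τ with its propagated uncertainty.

0.0896 ± 0.00510 s

Each factor contributes (exponent × relative error)² to (δτ/τ)²:
  (1·δR/R)² = (1×0.0435)² = 0.00189;  (1·δC/C)² = (1×0.0367)² = 0.00135
δτ/τ = √(0.00324) = 0.0569
τ = 0.0896 s, so δτ = 0.0569 × 0.0896 = 0.00510 s.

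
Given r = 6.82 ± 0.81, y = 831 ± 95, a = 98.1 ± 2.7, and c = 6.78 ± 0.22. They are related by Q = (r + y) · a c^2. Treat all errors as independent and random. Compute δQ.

5.04e+05

Let u = r + y = 838. δu = √(δr² + δy²) = √(0.656 + 9020) = 95.0, so δu/u = 0.113.
Q is then a monomial in u, a, c:
δQ/Q = √((δu/u)² + (1·δa/a)² + (2·δc/c)²) = √(0.0129 + 0.000758 + 0.00421) = 0.134
Q = 3.78e+06, so δQ = 0.134 × 3.78e+06 = 5.04e+05.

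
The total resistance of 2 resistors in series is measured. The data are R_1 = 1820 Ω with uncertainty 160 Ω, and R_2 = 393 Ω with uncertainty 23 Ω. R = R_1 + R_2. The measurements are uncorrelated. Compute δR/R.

0.0730

For a sum/difference, combine absolute errors in quadrature:
  (δR_1)² = 25600;  (δR_2)² = 529
δR = √(26100) = 162 Ω
R = 2210 Ω, so δR/R = 162/2210 = 0.0730.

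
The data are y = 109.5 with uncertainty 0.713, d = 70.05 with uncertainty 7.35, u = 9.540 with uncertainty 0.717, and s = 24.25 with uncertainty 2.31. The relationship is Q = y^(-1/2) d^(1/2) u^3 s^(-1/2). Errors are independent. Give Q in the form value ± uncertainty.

141.0 ± 33.3

Products/powers → add relative errors in quadrature, weighted by exponent:
  (−½·δy/y)² = (-0.5×0.00651)² = 1.06e-05;  (½·δd/d)² = (0.5×0.105)² = 0.00275;  (3·δu/u)² = (3×0.0752)² = 0.0508;  (−½·δs/s)² = (-0.5×0.0953)² = 0.00227
δQ/Q = √(0.0559) = 0.236
Q = 141.0, so δQ = 0.236 × 141.0 = 33.3.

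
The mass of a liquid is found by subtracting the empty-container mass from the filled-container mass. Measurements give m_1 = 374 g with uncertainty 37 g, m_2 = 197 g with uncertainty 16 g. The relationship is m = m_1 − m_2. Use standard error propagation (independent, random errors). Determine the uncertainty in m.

40.3 g

For a sum/difference, combine absolute errors in quadrature:
  (δm_1)² = 1370;  (δm_2)² = 256
δm = √(1620) = 40.3 g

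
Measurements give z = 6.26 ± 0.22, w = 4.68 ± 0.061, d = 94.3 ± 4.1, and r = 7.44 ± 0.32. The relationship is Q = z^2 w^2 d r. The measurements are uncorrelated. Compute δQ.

58300

Q is a product of powers, so relative uncertainties combine in quadrature:
  (2·δz/z)² = (2×0.0351)² = 0.00494;  (2·δw/w)² = (2×0.0130)² = 0.000680;  (1·δd/d)² = (1×0.0435)² = 0.00189;  (1·δr/r)² = (1×0.0430)² = 0.00185
δQ/Q = √(0.00936) = 0.0967
Q = 6.02e+05, so δQ = 0.0967 × 6.02e+05 = 58300.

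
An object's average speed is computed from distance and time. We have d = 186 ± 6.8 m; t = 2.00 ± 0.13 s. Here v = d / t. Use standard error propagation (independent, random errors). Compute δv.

6.94 m/s

Each factor contributes (exponent × relative error)² to (δv/v)²:
  (1·δd/d)² = (1×0.0366)² = 0.00134;  (-1·δt/t)² = (-1×0.0650)² = 0.00423
δv/v = √(0.00556) = 0.0746
v = 93.0 m/s, so δv = 0.0746 × 93.0 = 6.94 m/s.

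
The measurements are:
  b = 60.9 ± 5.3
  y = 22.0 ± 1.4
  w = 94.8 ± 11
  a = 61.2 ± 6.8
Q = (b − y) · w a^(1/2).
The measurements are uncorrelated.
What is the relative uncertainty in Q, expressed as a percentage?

Let u = b − y = 38.9. δu = √(δb² + δy²) = √(28.1 + 1.96) = 5.48, so δu/u = 0.141.
Q is then a monomial in u, w, a:
δQ/Q = √((δu/u)² + (1·δw/w)² + (½·δa/a)²) = √(0.0199 + 0.0135 + 0.00309) = 0.191

19.1%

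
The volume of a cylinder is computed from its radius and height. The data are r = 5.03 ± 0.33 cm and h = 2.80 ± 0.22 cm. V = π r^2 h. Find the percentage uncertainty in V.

Each factor contributes (exponent × relative error)² to (δV/V)²:
  (2·δr/r)² = (2×0.0656)² = 0.0172;  (1·δh/h)² = (1×0.0786)² = 0.00617
δV/V = √(0.0234) = 0.153

15.3%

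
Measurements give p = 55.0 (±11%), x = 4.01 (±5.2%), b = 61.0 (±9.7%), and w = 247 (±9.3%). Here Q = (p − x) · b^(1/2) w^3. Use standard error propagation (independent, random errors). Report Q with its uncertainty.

Let u = p − x = 51.0. δu = √(δp² + δx²) = √(36.6 + 0.0435) = 6.05, so δu/u = 0.119.
Q is then a monomial in u, b, w:
δQ/Q = √((δu/u)² + (½·δb/b)² + (3·δw/w)²) = √(0.0141 + 0.00235 + 0.0778) = 0.307
Q = 6e+09, so δQ = 0.307 × 6e+09 = 1.84e+09.

(6.00 ± 1.84) × 10^9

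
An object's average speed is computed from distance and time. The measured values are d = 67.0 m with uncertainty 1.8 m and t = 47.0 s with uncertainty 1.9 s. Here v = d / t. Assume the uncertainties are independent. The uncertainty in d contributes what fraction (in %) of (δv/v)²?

(δv/v)² = (1·δd/d)² + (-1·δt/t)²
  d term: (1×0.0269)² = 0.000722
  t term: (-1×0.0404)² = 0.00163
Total = 0.00236. Share from d = 0.000722/0.00236 = 0.306.

30.6%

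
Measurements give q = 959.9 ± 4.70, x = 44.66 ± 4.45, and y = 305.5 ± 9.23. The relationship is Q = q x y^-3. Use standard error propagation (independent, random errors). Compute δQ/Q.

Relative error in a monomial: (δQ/Q)² = Σ (nᵢ · δxᵢ/xᵢ)².
  (1·δq/q)² = (1×0.00490)² = 2.4e-05;  (1·δx/x)² = (1×0.0996)² = 0.00993;  (-3·δy/y)² = (-3×0.0302)² = 0.00822
δQ/Q = √(0.0182) = 0.135

0.135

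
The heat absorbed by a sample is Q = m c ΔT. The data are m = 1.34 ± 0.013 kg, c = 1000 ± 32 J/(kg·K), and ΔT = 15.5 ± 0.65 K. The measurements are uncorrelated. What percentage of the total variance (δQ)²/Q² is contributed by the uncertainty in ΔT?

(δQ/Q)² = (1·δm/m)² + (1·δc/c)² + (1·δΔT/ΔT)²
  m term: (1×0.00970)² = 9.41e-05
  c term: (1×0.0320)² = 0.00102
  ΔT term: (1×0.0419)² = 0.00176
Total = 0.00288. Share from ΔT = 0.00176/0.00288 = 0.611.

61.1%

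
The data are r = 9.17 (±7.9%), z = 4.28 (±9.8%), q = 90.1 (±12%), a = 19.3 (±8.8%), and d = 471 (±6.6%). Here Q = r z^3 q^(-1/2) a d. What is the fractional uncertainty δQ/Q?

0.329

Since Q is a product/quotient, work with relative uncertainties:
  (1·δr/r)² = (1×0.0790)² = 0.00624;  (3·δz/z)² = (3×0.0980)² = 0.0864;  (−½·δq/q)² = (-0.5×0.120)² = 0.00360;  (1·δa/a)² = (1×0.0880)² = 0.00774;  (1·δd/d)² = (1×0.0660)² = 0.00436
δQ/Q = √(0.108) = 0.329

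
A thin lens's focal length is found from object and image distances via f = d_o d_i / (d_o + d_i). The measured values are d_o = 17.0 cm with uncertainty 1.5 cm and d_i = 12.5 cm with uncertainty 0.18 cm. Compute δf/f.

0.0383

∂f/∂d_o = (d_i/(d_o+d_i))² = 0.180;  ∂f/∂d_i = (d_o/(d_o+d_i))² = 0.332
δf = √((∂f/∂d_o · δd_o)² + (∂f/∂d_i · δd_i)²) = √(0.0725 + 0.00357) = 0.276 cm
f = 7.20 cm, so δf/f = 0.276/7.20 = 0.0383.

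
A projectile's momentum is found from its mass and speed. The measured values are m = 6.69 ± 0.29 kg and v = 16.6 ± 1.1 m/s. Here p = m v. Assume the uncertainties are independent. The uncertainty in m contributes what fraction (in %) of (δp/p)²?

(δp/p)² = (1·δm/m)² + (1·δv/v)²
  m term: (1×0.0433)² = 0.00188
  v term: (1×0.0663)² = 0.00439
Total = 0.00627. Share from m = 0.00188/0.00627 = 0.300.

30.0%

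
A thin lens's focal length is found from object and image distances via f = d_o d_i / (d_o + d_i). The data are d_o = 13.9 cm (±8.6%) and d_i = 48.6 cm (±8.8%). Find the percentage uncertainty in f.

6.97%

∂f/∂d_o = (d_i/(d_o+d_i))² = 0.605;  ∂f/∂d_i = (d_o/(d_o+d_i))² = 0.0495
δf = √((∂f/∂d_o · δd_o)² + (∂f/∂d_i · δd_i)²) = √(0.522 + 0.0447) = 0.753 cm
f = 10.8 cm, so δf/f = 0.753/10.8 = 0.0697.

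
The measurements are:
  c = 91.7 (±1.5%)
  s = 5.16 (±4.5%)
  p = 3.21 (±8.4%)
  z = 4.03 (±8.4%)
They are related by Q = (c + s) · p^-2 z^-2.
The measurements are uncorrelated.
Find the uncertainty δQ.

0.138

Let u = c + s = 96.9. δu = √(δc² + δs²) = √(1.89 + 0.0539) = 1.39, so δu/u = 0.0144.
Q is then a monomial in u, p, z:
δQ/Q = √((δu/u)² + (-2·δp/p)² + (-2·δz/z)²) = √(0.000207 + 0.0282 + 0.0282) = 0.238
Q = 0.579, so δQ = 0.238 × 0.579 = 0.138.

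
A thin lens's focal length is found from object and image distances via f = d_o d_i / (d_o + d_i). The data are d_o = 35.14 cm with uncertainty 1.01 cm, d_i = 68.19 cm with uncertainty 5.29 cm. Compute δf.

0.754 cm

∂f/∂d_o = (d_i/(d_o+d_i))² = 0.436;  ∂f/∂d_i = (d_o/(d_o+d_i))² = 0.116
δf = √((∂f/∂d_o · δd_o)² + (∂f/∂d_i · δd_i)²) = √(0.193 + 0.374) = 0.754 cm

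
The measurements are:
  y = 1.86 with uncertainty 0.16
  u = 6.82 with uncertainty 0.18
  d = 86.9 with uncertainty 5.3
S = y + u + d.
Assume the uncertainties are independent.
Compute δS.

Each term contributes (cᵢ δxᵢ)² to (δS)²:
  (δy)² = 0.0256;  (δu)² = 0.0324;  (δd)² = 28.1
δS = √(28.1) = 5.31

5.31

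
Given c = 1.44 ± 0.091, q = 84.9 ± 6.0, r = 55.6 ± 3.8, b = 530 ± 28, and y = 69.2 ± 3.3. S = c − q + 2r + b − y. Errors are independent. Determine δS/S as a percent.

6.10%

Each term contributes (cᵢ δxᵢ)² to (δS)²:
  (δc)² = 0.00828;  (δq)² = 36.0;  (2·δr)² = 57.8;  (δb)² = 784;  (δy)² = 10.9
δS = √(889) = 29.8
S = 489, so δS/S = 29.8/489 = 0.0610.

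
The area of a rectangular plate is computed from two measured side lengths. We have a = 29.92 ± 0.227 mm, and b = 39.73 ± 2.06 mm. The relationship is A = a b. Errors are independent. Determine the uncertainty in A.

62.3 mm^2

Relative error in a monomial: (δA/A)² = Σ (nᵢ · δxᵢ/xᵢ)².
  (1·δa/a)² = (1×0.00759)² = 5.76e-05;  (1·δb/b)² = (1×0.0518)² = 0.00269
δA/A = √(0.00275) = 0.0524
A = 1189 mm^2, so δA = 0.0524 × 1189 = 62.3 mm^2.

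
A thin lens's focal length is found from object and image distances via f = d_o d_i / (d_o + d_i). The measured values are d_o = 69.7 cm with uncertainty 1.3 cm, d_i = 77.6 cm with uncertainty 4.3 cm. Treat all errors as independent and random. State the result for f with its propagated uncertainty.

∂f/∂d_o = (d_i/(d_o+d_i))² = 0.278;  ∂f/∂d_i = (d_o/(d_o+d_i))² = 0.224
δf = √((∂f/∂d_o · δd_o)² + (∂f/∂d_i · δd_i)²) = √(0.130 + 0.927) = 1.03 cm
f = 36.7 cm.

36.7 ± 1.03 cm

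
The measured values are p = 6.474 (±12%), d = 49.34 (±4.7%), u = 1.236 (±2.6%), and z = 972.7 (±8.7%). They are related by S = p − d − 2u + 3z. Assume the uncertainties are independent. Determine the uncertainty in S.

Absolute uncertainties add in quadrature for a linear combination:
  (δp)² = 0.604;  (δd)² = 5.38;  (2·δu)² = 0.00413;  (3·δz)² = 64500
δS = √(64500) = 254

254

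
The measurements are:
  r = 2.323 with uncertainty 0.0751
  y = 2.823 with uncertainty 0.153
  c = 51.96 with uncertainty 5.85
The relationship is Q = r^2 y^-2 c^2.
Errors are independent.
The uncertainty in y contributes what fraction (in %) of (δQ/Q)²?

17.6%

(δQ/Q)² = (2·δr/r)² + (-2·δy/y)² + (2·δc/c)²
  r term: (2×0.0323)² = 0.00418
  y term: (-2×0.0542)² = 0.0117
  c term: (2×0.113)² = 0.0507
Total = 0.0666. Share from y = 0.0117/0.0666 = 0.176.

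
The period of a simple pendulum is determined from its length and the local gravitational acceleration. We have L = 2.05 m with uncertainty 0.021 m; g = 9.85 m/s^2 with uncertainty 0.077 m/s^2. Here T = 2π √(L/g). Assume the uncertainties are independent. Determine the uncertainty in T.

0.0185 s

For a monomial T ∝ L^(1/2), g^(-1/2), fractional errors add in quadrature:
  (½·δL/L)² = (0.5×0.0102)² = 2.62e-05;  (−½·δg/g)² = (-0.5×0.00782)² = 1.53e-05
δT/T = √(4.15e-05) = 0.00644
T = 2.87 s, so δT = 0.00644 × 2.87 = 0.0185 s.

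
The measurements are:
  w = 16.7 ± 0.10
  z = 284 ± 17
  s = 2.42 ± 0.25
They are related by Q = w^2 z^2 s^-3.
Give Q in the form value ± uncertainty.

(1.59 ± 0.528) × 10^6

Q is a product of powers, so relative uncertainties combine in quadrature:
  (2·δw/w)² = (2×0.00599)² = 0.000143;  (2·δz/z)² = (2×0.0599)² = 0.0143;  (-3·δs/s)² = (-3×0.103)² = 0.0960
δQ/Q = √(0.111) = 0.332
Q = 1.59e+06, so δQ = 0.332 × 1.59e+06 = 5.28e+05.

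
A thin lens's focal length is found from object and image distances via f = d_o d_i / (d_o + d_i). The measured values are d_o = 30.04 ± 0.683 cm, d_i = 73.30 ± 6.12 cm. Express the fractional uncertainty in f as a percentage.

2.91%

∂f/∂d_o = (d_i/(d_o+d_i))² = 0.503;  ∂f/∂d_i = (d_o/(d_o+d_i))² = 0.0845
δf = √((∂f/∂d_o · δd_o)² + (∂f/∂d_i · δd_i)²) = √(0.118 + 0.267) = 0.621 cm
f = 21.31 cm, so δf/f = 0.621/21.31 = 0.0291.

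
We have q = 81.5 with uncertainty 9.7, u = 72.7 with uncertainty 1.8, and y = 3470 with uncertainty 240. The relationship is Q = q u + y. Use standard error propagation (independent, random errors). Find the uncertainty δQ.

759

Let p = q·u = 5930. δp/p = √((1·δq/q)² + (1·δu/u)²) = √(0.0142 + 0.000613) = 0.122, so δp = 720.
Q = p + y: δQ = √(δp² + δy²) = √(5.19e+05 + 57600) = 759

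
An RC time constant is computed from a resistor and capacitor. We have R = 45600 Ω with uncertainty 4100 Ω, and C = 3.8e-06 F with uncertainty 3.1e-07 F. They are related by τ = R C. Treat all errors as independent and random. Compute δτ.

0.0210 s

Products/powers → add relative errors in quadrature, weighted by exponent:
  (1·δR/R)² = (1×0.0899)² = 0.00808;  (1·δC/C)² = (1×0.0816)² = 0.00666
δτ/τ = √(0.0147) = 0.121
τ = 0.173 s, so δτ = 0.121 × 0.173 = 0.0210 s.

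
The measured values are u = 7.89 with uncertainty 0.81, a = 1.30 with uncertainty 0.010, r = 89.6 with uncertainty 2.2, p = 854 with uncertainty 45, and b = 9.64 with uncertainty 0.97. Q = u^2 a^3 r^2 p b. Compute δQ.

2.18e+09

Relative error in a monomial: (δQ/Q)² = Σ (nᵢ · δxᵢ/xᵢ)².
  (2·δu/u)² = (2×0.103)² = 0.0422;  (3·δa/a)² = (3×0.00769)² = 0.000533;  (2·δr/r)² = (2×0.0246)² = 0.00241;  (1·δp/p)² = (1×0.0527)² = 0.00278;  (1·δb/b)² = (1×0.101)² = 0.0101
δQ/Q = √(0.0580) = 0.241
Q = 9.04e+09, so δQ = 0.241 × 9.04e+09 = 2.18e+09.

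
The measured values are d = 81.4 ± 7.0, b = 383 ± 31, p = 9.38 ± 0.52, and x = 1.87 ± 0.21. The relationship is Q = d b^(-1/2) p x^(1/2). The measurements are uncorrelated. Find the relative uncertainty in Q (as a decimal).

For a monomial Q ∝ d, b^(-1/2), p, x^(1/2), fractional errors add in quadrature:
  (1·δd/d)² = (1×0.0860)² = 0.00740;  (−½·δb/b)² = (-0.5×0.0809)² = 0.00164;  (1·δp/p)² = (1×0.0554)² = 0.00307;  (½·δx/x)² = (0.5×0.112)² = 0.00315
δQ/Q = √(0.0153) = 0.124

0.124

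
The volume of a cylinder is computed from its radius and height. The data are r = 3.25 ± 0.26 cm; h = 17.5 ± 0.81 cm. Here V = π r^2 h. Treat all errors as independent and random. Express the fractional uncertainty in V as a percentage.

16.7%

V is a product of powers, so relative uncertainties combine in quadrature:
  (2·δr/r)² = (2×0.0800)² = 0.0256;  (1·δh/h)² = (1×0.0463)² = 0.00214
δV/V = √(0.0277) = 0.167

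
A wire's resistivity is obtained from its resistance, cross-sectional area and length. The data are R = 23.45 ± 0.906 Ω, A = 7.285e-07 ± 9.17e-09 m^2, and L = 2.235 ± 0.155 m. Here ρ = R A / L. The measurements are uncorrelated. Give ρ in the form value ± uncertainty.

Since ρ is a product/quotient, work with relative uncertainties:
  (1·δR/R)² = (1×0.0386)² = 0.00149;  (1·δA/A)² = (1×0.0126)² = 0.000158;  (-1·δL/L)² = (-1×0.0694)² = 0.00481
δρ/ρ = √(0.00646) = 0.0804
ρ = 7.644e-06 Ω·m, so δρ = 0.0804 × 7.644e-06 = 6.14e-07 Ω·m.

(7.644 ± 0.614) × 10^-6 Ω·m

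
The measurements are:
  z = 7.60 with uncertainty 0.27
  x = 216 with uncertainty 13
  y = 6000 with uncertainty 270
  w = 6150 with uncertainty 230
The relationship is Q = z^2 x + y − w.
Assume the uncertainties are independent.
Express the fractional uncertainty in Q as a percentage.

Let p = z^2·x = 12500. δp/p = √((2·δz/z)² + (1·δx/x)²) = √(0.00505 + 0.00362) = 0.0931, so δp = 1160.
Q = p + y − w: δQ = √(δp² + δy² + δw²) = √(1.35e+06 + 72900 + 52900) = 1210
Q = 12300, so δQ/Q = 1210/12300 = 0.0985.

9.85%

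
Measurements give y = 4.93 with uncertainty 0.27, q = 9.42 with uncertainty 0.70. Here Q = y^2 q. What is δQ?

Products/powers → add relative errors in quadrature, weighted by exponent:
  (2·δy/y)² = (2×0.0548)² = 0.0120;  (1·δq/q)² = (1×0.0743)² = 0.00552
δQ/Q = √(0.0175) = 0.132
Q = 229, so δQ = 0.132 × 229 = 30.3.

30.3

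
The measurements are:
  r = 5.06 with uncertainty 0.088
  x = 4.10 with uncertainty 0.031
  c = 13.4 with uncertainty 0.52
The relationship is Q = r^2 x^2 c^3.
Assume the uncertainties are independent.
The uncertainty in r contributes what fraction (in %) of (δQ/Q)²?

(δQ/Q)² = (2·δr/r)² + (2·δx/x)² + (3·δc/c)²
  r term: (2×0.0174)² = 0.00121
  x term: (2×0.00756)² = 0.000229
  c term: (3×0.0388)² = 0.0136
Total = 0.0150. Share from r = 0.00121/0.0150 = 0.0807.

8.07%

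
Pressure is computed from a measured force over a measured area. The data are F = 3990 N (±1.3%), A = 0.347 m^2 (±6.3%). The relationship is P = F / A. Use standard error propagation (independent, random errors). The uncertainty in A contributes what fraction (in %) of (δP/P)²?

(δP/P)² = (1·δF/F)² + (-1·δA/A)²
  F term: (1×0.0130)² = 0.000169
  A term: (-1×0.0630)² = 0.00397
Total = 0.00414. Share from A = 0.00397/0.00414 = 0.959.

95.9%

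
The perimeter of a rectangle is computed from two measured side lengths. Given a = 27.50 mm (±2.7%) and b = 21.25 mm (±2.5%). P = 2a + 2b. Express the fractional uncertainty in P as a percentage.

1.87%

P is a linear combination, so absolute uncertainties add in quadrature:
  (2·δa)² = 2.21;  (2·δb)² = 1.13
δP = √(3.33) = 1.83 mm
P = 97.50 mm, so δP/P = 1.83/97.50 = 0.0187.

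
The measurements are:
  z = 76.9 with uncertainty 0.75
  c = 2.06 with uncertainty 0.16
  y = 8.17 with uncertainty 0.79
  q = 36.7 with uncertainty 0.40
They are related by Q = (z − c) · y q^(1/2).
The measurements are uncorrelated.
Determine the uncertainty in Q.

361

Let u = z − c = 74.8. δu = √(δz² + δc²) = √(0.562 + 0.0256) = 0.767, so δu/u = 0.0102.
Q is then a monomial in u, y, q:
δQ/Q = √((δu/u)² + (1·δy/y)² + (½·δq/q)²) = √(0.000105 + 0.00935 + 2.97e-05) = 0.0974
Q = 3700, so δQ = 0.0974 × 3700 = 361.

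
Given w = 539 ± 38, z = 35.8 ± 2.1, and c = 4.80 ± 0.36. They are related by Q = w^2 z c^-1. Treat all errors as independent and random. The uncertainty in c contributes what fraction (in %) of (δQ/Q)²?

19.4%

(δQ/Q)² = (2·δw/w)² + (1·δz/z)² + (-1·δc/c)²
  w term: (2×0.0705)² = 0.0199
  z term: (1×0.0587)² = 0.00344
  c term: (-1×0.0750)² = 0.00562
Total = 0.0289. Share from c = 0.00562/0.0289 = 0.194.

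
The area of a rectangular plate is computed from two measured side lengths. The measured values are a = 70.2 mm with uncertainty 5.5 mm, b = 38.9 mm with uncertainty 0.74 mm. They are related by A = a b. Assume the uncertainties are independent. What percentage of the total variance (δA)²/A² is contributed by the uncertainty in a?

94.4%

(δA/A)² = (1·δa/a)² + (1·δb/b)²
  a term: (1×0.0783)² = 0.00614
  b term: (1×0.0190)² = 0.000362
Total = 0.00650. Share from a = 0.00614/0.00650 = 0.944.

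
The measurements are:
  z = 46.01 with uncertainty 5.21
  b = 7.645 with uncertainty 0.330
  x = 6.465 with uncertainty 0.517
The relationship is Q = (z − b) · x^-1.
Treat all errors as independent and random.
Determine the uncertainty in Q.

Let u = z − b = 38.36. δu = √(δz² + δb²) = √(27.1 + 0.109) = 5.22, so δu/u = 0.136.
Q is then a monomial in u, x:
δQ/Q = √((δu/u)² + (-1·δx/x)²) = √(0.0185 + 0.00640) = 0.158
Q = 5.934, so δQ = 0.158 × 5.934 = 0.937.

0.937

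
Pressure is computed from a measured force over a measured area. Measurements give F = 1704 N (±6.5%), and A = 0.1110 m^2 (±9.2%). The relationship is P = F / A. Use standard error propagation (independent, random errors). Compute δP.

For a monomial P ∝ F, A^-1, fractional errors add in quadrature:
  (1·δF/F)² = (1×0.0650)² = 0.00423;  (-1·δA/A)² = (-1×0.0920)² = 0.00846
δP/P = √(0.0127) = 0.113
P = 15350 Pa, so δP = 0.113 × 15350 = 1730 Pa.

1730 Pa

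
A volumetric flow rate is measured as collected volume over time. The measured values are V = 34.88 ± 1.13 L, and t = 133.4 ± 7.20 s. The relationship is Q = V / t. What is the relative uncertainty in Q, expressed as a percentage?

Q is a product of powers, so relative uncertainties combine in quadrature:
  (1·δV/V)² = (1×0.0324)² = 0.00105;  (-1·δt/t)² = (-1×0.0540)² = 0.00291
δQ/Q = √(0.00396) = 0.0629

6.29%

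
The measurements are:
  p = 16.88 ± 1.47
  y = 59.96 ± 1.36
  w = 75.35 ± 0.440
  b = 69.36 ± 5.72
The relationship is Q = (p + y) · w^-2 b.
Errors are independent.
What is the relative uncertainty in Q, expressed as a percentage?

Let u = p + y = 76.84. δu = √(δp² + δy²) = √(2.16 + 1.85) = 2.00, so δu/u = 0.0261.
Q is then a monomial in u, w, b:
δQ/Q = √((δu/u)² + (-2·δw/w)² + (1·δb/b)²) = √(0.000679 + 0.000136 + 0.00680) = 0.0873

8.73%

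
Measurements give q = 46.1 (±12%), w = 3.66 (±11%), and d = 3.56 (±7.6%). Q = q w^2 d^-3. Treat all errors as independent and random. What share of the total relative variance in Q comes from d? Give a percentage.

45.3%

(δQ/Q)² = (1·δq/q)² + (2·δw/w)² + (-3·δd/d)²
  q term: (1×0.120)² = 0.0144
  w term: (2×0.110)² = 0.0484
  d term: (-3×0.0760)² = 0.0520
Total = 0.115. Share from d = 0.0520/0.115 = 0.453.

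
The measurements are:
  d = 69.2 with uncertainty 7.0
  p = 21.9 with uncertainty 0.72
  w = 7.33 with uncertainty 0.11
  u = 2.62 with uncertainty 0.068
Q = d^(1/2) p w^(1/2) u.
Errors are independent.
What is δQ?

Relative error in a monomial: (δQ/Q)² = Σ (nᵢ · δxᵢ/xᵢ)².
  (½·δd/d)² = (0.5×0.101)² = 0.00256;  (1·δp/p)² = (1×0.0329)² = 0.00108;  (½·δw/w)² = (0.5×0.0150)² = 5.63e-05;  (1·δu/u)² = (1×0.0260)² = 0.000674
δQ/Q = √(0.00437) = 0.0661
Q = 1290, so δQ = 0.0661 × 1290 = 85.4.

85.4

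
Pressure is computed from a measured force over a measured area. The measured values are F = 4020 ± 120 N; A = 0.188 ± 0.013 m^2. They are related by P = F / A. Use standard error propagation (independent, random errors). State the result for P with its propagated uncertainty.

Relative error in a monomial: (δP/P)² = Σ (nᵢ · δxᵢ/xᵢ)².
  (1·δF/F)² = (1×0.0299)² = 0.000891;  (-1·δA/A)² = (-1×0.0691)² = 0.00478
δP/P = √(0.00567) = 0.0753
P = 21400 Pa, so δP = 0.0753 × 21400 = 1610 Pa.

21400 ± 1610 Pa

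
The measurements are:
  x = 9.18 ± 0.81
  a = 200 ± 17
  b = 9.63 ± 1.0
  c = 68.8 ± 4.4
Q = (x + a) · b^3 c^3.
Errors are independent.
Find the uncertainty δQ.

Let u = x + a = 209. δu = √(δx² + δa²) = √(0.656 + 289) = 17.0, so δu/u = 0.0814.
Q is then a monomial in u, b, c:
δQ/Q = √((δu/u)² + (3·δb/b)² + (3·δc/c)²) = √(0.00662 + 0.0970 + 0.0368) = 0.375
Q = 6.08e+10, so δQ = 0.375 × 6.08e+10 = 2.28e+10.

2.28e+10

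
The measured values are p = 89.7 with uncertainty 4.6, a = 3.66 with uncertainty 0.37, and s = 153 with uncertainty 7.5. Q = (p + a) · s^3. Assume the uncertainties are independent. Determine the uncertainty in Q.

Let u = p + a = 93.4. δu = √(δp² + δa²) = √(21.2 + 0.137) = 4.61, so δu/u = 0.0494.
Q is then a monomial in u, s:
δQ/Q = √((δu/u)² + (3·δs/s)²) = √(0.00244 + 0.0216) = 0.155
Q = 3.34e+08, so δQ = 0.155 × 3.34e+08 = 5.19e+07.

5.19e+07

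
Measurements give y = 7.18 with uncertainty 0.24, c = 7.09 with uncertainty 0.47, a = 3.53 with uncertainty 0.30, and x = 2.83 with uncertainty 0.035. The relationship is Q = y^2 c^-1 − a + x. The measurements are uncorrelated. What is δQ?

Let p = y^2·c^-1 = 7.27. δp/p = √((2·δy/y)² + (-1·δc/c)²) = √(0.00447 + 0.00439) = 0.0941, so δp = 0.685.
Q = p − a + x: δQ = √(δp² + δa² + δx²) = √(0.469 + 0.0900 + 0.00123) = 0.748

0.748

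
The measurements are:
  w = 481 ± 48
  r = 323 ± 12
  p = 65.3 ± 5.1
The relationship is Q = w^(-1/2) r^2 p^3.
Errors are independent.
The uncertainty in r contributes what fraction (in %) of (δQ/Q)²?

(δQ/Q)² = (−½·δw/w)² + (2·δr/r)² + (3·δp/p)²
  w term: (-0.5×0.0998)² = 0.00249
  r term: (2×0.0372)² = 0.00552
  p term: (3×0.0781)² = 0.0549
Total = 0.0629. Share from r = 0.00552/0.0629 = 0.0878.

8.78%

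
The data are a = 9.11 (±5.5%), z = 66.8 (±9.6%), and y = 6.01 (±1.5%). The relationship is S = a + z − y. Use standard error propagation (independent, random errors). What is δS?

6.43

Absolute uncertainties add in quadrature for a linear combination:
  (δa)² = 0.251;  (δz)² = 41.1;  (δy)² = 0.00813
δS = √(41.4) = 6.43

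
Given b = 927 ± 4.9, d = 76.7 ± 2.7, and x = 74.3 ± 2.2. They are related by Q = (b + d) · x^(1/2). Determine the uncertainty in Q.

Let u = b + d = 1000. δu = √(δb² + δd²) = √(24.0 + 7.29) = 5.59, so δu/u = 0.00557.
Q is then a monomial in u, x:
δQ/Q = √((δu/u)² + (½·δx/x)²) = √(3.11e-05 + 0.000219) = 0.0158
Q = 8650, so δQ = 0.0158 × 8650 = 137.

137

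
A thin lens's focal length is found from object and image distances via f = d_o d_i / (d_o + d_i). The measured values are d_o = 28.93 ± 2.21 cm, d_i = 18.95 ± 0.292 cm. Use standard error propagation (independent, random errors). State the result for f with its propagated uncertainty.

∂f/∂d_o = (d_i/(d_o+d_i))² = 0.157;  ∂f/∂d_i = (d_o/(d_o+d_i))² = 0.365
δf = √((∂f/∂d_o · δd_o)² + (∂f/∂d_i · δd_i)²) = √(0.120 + 0.0114) = 0.362 cm
f = 11.45 cm.

11.45 ± 0.362 cm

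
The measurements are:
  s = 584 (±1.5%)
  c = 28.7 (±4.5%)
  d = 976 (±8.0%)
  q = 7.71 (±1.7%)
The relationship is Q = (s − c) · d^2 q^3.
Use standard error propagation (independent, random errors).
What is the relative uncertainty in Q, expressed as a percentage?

16.9%

Let u = s − c = 555. δu = √(δs² + δc²) = √(76.7 + 1.67) = 8.85, so δu/u = 0.0159.
Q is then a monomial in u, d, q:
δQ/Q = √((δu/u)² + (2·δd/d)² + (3·δq/q)²) = √(0.000254 + 0.0256 + 0.00260) = 0.169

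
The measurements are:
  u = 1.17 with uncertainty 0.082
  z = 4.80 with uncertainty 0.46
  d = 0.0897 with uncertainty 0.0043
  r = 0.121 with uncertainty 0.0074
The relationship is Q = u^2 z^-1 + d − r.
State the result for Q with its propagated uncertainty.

0.254 ± 0.0492

Let p = u^2·z^-1 = 0.285. δp/p = √((2·δu/u)² + (-1·δz/z)²) = √(0.0196 + 0.00918) = 0.170, so δp = 0.0484.
Q = p + d − r: δQ = √(δp² + δd² + δr²) = √(0.00234 + 1.85e-05 + 5.48e-05) = 0.0492
Q = 0.254.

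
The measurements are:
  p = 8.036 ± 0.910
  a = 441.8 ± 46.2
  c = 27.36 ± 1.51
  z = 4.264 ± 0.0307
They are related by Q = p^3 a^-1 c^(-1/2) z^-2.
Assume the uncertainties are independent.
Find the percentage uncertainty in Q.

35.7%

Each factor contributes (exponent × relative error)² to (δQ/Q)²:
  (3·δp/p)² = (3×0.113)² = 0.115;  (-1·δa/a)² = (-1×0.105)² = 0.0109;  (−½·δc/c)² = (-0.5×0.0552)² = 0.000761;  (-2·δz/z)² = (-2×0.00720)² = 0.000207
δQ/Q = √(0.127) = 0.357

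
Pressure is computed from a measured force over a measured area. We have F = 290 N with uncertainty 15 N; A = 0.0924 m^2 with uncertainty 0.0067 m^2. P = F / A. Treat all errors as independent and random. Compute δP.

280 Pa

P is a product of powers, so relative uncertainties combine in quadrature:
  (1·δF/F)² = (1×0.0517)² = 0.00268;  (-1·δA/A)² = (-1×0.0725)² = 0.00526
δP/P = √(0.00793) = 0.0891
P = 3140 Pa, so δP = 0.0891 × 3140 = 280 Pa.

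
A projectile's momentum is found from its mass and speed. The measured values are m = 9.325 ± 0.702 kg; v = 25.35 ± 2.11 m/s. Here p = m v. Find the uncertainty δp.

p is a product of powers, so relative uncertainties combine in quadrature:
  (1·δm/m)² = (1×0.0753)² = 0.00567;  (1·δv/v)² = (1×0.0832)² = 0.00693
δp/p = √(0.0126) = 0.112
p = 236.4 kg·m/s, so δp = 0.112 × 236.4 = 26.5 kg·m/s.

26.5 kg·m/s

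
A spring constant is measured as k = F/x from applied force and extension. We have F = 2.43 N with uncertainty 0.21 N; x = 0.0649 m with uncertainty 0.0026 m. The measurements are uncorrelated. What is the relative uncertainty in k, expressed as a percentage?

For a monomial k ∝ F, x^-1, fractional errors add in quadrature:
  (1·δF/F)² = (1×0.0864)² = 0.00747;  (-1·δx/x)² = (-1×0.0401)² = 0.00160
δk/k = √(0.00907) = 0.0953

9.53%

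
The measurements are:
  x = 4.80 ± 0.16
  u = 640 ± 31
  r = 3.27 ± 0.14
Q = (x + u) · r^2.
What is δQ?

677

Let w = x + u = 645. δw = √(δx² + δu²) = √(0.0256 + 961) = 31.0, so δw/w = 0.0481.
Q is then a monomial in w, r:
δQ/Q = √((δw/w)² + (2·δr/r)²) = √(0.00231 + 0.00733) = 0.0982
Q = 6890, so δQ = 0.0982 × 6890 = 677.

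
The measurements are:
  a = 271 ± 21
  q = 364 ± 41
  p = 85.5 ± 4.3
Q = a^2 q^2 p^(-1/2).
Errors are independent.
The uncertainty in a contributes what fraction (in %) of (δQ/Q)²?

31.9%

(δQ/Q)² = (2·δa/a)² + (2·δq/q)² + (−½·δp/p)²
  a term: (2×0.0775)² = 0.0240
  q term: (2×0.113)² = 0.0507
  p term: (-0.5×0.0503)² = 0.000632
Total = 0.0754. Share from a = 0.0240/0.0754 = 0.319.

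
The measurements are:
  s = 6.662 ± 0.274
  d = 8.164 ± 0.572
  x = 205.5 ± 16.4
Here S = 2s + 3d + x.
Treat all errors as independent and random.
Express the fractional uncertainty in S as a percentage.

Each term contributes (cᵢ δxᵢ)² to (δS)²:
  (2·δs)² = 0.300;  (3·δd)² = 2.94;  (δx)² = 269
δS = √(272) = 16.5
S = 243.3, so δS/S = 16.5/243.3 = 0.0678.

6.78%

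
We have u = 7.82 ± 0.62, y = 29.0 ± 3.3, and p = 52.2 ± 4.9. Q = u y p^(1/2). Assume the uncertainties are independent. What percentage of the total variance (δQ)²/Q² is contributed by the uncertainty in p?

10.3%

(δQ/Q)² = (1·δu/u)² + (1·δy/y)² + (½·δp/p)²
  u term: (1×0.0793)² = 0.00629
  y term: (1×0.114)² = 0.0129
  p term: (0.5×0.0939)² = 0.00220
Total = 0.0214. Share from p = 0.00220/0.0214 = 0.103.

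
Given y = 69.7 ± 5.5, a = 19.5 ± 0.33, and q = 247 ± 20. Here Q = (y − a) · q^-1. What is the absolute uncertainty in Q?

Let u = y − a = 50.2. δu = √(δy² + δa²) = √(30.2 + 0.109) = 5.51, so δu/u = 0.110.
Q is then a monomial in u, q:
δQ/Q = √((δu/u)² + (-1·δq/q)²) = √(0.0120 + 0.00656) = 0.136
Q = 0.203, so δQ = 0.136 × 0.203 = 0.0277.

0.0277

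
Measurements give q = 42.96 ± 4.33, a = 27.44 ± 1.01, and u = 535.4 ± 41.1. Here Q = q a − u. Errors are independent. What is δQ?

133

Let p = q·a = 1179. δp/p = √((1·δq/q)² + (1·δa/a)²) = √(0.0102 + 0.00135) = 0.107, so δp = 126.
Q = p − u: δQ = √(δp² + δu²) = √(16000 + 1690) = 133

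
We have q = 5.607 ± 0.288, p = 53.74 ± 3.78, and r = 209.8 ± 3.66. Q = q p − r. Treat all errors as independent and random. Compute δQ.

Let w = q·p = 301.3. δw/w = √((1·δq/q)² + (1·δp/p)²) = √(0.00264 + 0.00495) = 0.0871, so δw = 26.2.
Q = w − r: δQ = √(δw² + δr²) = √(689 + 13.4) = 26.5

26.5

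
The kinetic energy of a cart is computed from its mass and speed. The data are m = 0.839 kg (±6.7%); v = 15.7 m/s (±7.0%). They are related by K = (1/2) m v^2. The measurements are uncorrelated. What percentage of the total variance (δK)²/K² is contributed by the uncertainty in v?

(δK/K)² = (1·δm/m)² + (2·δv/v)²
  m term: (1×0.0670)² = 0.00449
  v term: (2×0.0700)² = 0.0196
Total = 0.0241. Share from v = 0.0196/0.0241 = 0.814.

81.4%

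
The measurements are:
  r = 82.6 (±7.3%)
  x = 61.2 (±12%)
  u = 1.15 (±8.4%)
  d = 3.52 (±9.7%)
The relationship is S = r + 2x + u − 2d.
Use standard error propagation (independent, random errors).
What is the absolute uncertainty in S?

15.9

Sums and differences: (δS)² = Σ (cᵢ δxᵢ)².
  (δr)² = 36.4;  (2·δx)² = 216;  (δu)² = 0.00933;  (2·δd)² = 0.466
δS = √(253) = 15.9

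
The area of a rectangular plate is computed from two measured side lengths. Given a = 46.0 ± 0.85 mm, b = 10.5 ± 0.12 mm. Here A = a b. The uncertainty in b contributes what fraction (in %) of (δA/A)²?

(δA/A)² = (1·δa/a)² + (1·δb/b)²
  a term: (1×0.0185)² = 0.000341
  b term: (1×0.0114)² = 0.000131
Total = 0.000472. Share from b = 0.000131/0.000472 = 0.277.

27.7%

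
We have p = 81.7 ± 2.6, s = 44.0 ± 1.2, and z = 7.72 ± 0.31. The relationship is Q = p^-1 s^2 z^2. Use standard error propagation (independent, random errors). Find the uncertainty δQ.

Each factor contributes (exponent × relative error)² to (δQ/Q)²:
  (-1·δp/p)² = (-1×0.0318)² = 0.00101;  (2·δs/s)² = (2×0.0273)² = 0.00298;  (2·δz/z)² = (2×0.0402)² = 0.00645
δQ/Q = √(0.0104) = 0.102
Q = 1410, so δQ = 0.102 × 1410 = 144.

144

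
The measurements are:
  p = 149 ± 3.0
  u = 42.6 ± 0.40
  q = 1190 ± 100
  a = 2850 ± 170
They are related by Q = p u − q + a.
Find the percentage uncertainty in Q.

Let w = p·u = 6350. δw/w = √((1·δp/p)² + (1·δu/u)²) = √(0.000405 + 8.82e-05) = 0.0222, so δw = 141.
Q = w − q + a: δQ = √(δw² + δq² + δa²) = √(19900 + 10000 + 28900) = 242
Q = 8010, so δQ/Q = 242/8010 = 0.0303.

3.03%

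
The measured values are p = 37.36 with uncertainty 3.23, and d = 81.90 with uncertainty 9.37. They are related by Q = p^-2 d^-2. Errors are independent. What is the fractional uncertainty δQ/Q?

0.287

Each factor contributes (exponent × relative error)² to (δQ/Q)²:
  (-2·δp/p)² = (-2×0.0865)² = 0.0299;  (-2·δd/d)² = (-2×0.114)² = 0.0524
δQ/Q = √(0.0823) = 0.287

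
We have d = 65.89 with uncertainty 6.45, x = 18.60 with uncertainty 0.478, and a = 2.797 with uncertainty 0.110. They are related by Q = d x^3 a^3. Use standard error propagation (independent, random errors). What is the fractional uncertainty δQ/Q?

0.172

Each factor contributes (exponent × relative error)² to (δQ/Q)²:
  (1·δd/d)² = (1×0.0979)² = 0.00958;  (3·δx/x)² = (3×0.0257)² = 0.00594;  (3·δa/a)² = (3×0.0393)² = 0.0139
δQ/Q = √(0.0294) = 0.172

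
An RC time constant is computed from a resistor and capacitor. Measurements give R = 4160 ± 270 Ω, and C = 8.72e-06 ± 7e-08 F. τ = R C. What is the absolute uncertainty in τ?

For a monomial τ ∝ R, C, fractional errors add in quadrature:
  (1·δR/R)² = (1×0.0649)² = 0.00421;  (1·δC/C)² = (1×0.00803)² = 6.44e-05
δτ/τ = √(0.00428) = 0.0654
τ = 0.0363 s, so δτ = 0.0654 × 0.0363 = 0.00237 s.

0.00237 s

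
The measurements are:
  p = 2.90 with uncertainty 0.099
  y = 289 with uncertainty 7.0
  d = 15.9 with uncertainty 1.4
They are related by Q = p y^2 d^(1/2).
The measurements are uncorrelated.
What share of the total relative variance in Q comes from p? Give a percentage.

(δQ/Q)² = (1·δp/p)² + (2·δy/y)² + (½·δd/d)²
  p term: (1×0.0341)² = 0.00117
  y term: (2×0.0242)² = 0.00235
  d term: (0.5×0.0881)² = 0.00194
Total = 0.00545. Share from p = 0.00117/0.00545 = 0.214.

21.4%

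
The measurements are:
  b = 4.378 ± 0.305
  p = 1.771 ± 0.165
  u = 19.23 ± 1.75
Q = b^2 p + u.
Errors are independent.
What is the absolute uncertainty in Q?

Let w = b^2·p = 33.94. δw/w = √((2·δb/b)² + (1·δp/p)²) = √(0.0194 + 0.00868) = 0.168, so δw = 5.69.
Q = w + u: δQ = √(δw² + δu²) = √(32.4 + 3.06) = 5.95

5.95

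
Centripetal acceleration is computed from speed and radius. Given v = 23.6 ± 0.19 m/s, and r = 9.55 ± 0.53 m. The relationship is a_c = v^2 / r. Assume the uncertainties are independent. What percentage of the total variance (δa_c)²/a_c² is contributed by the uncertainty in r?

(δa_c/a_c)² = (2·δv/v)² + (-1·δr/r)²
  v term: (2×0.00805)² = 0.000259
  r term: (-1×0.0555)² = 0.00308
Total = 0.00334. Share from r = 0.00308/0.00334 = 0.922.

92.2%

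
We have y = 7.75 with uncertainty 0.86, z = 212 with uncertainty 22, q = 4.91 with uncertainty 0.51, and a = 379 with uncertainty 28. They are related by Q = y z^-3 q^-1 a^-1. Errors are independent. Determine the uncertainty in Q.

For a monomial Q ∝ y, z^-3, q^-1, a^-1, fractional errors add in quadrature:
  (1·δy/y)² = (1×0.111)² = 0.0123;  (-3·δz/z)² = (-3×0.104)² = 0.0969;  (-1·δq/q)² = (-1×0.104)² = 0.0108;  (-1·δa/a)² = (-1×0.0739)² = 0.00546
δQ/Q = √(0.125) = 0.354
Q = 4.37e-10, so δQ = 0.354 × 4.37e-10 = 1.55e-10.

1.55e-10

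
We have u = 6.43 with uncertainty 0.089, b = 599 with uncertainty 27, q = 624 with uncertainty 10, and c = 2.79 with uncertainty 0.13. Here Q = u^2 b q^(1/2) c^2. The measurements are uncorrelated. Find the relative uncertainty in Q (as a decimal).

0.107

Relative error in a monomial: (δQ/Q)² = Σ (nᵢ · δxᵢ/xᵢ)².
  (2·δu/u)² = (2×0.0138)² = 0.000766;  (1·δb/b)² = (1×0.0451)² = 0.00203;  (½·δq/q)² = (0.5×0.0160)² = 6.42e-05;  (2·δc/c)² = (2×0.0466)² = 0.00868
δQ/Q = √(0.0115) = 0.107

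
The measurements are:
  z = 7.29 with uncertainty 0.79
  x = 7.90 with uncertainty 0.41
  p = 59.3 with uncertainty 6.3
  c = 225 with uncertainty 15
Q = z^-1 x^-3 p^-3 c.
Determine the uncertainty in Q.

For a monomial Q ∝ z^-1, x^-3, p^-3, c, fractional errors add in quadrature:
  (-1·δz/z)² = (-1×0.108)² = 0.0117;  (-3·δx/x)² = (-3×0.0519)² = 0.0242;  (-3·δp/p)² = (-3×0.106)² = 0.102;  (1·δc/c)² = (1×0.0667)² = 0.00444
δQ/Q = √(0.142) = 0.377
Q = 3e-07, so δQ = 0.377 × 3e-07 = 1.13e-07.

1.13e-07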